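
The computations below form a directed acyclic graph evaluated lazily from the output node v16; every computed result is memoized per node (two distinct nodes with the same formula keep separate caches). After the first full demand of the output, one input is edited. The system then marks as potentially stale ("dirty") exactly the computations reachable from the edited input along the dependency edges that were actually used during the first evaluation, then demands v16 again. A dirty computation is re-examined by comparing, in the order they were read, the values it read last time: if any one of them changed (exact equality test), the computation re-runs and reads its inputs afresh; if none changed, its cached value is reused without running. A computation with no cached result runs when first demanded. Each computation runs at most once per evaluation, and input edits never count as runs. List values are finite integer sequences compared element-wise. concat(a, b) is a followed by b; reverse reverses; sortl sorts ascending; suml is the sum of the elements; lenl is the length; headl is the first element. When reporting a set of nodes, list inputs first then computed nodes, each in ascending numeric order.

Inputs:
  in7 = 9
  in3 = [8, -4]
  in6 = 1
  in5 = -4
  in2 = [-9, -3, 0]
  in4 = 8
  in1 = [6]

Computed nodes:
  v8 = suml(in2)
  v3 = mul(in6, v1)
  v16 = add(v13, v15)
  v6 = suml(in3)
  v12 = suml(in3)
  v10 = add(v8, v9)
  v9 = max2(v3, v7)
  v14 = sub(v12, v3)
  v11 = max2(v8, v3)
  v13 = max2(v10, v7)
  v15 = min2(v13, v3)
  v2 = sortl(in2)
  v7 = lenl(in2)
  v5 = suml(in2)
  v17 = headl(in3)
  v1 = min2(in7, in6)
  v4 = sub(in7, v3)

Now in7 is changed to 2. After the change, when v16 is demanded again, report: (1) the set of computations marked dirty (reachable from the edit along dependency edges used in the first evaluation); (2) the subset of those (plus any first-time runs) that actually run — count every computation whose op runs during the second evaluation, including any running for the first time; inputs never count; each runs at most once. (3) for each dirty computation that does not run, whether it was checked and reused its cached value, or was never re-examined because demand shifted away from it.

The edit dirties: v1, v3, v9, v10, v13, v15, v16.
1 computations run: v1.
Cache hits after checking: v3, v9, v10, v13, v15, v16.
Note the absorption at v1: it re-runs yet its value is the same, leaving the output's value untouched.

First demand of the output computes:
  v1 = min2(9, 1) = 1
  v3 = mul(1, 1) = 1
  v7 = lenl([-9, -3, 0]) = 3
  v8 = suml([-9, -3, 0]) = -12
  v9 = max2(1, 3) = 3
  v10 = add(-12, 3) = -9
  v13 = max2(-9, 3) = 3
  v15 = min2(3, 1) = 1
  v16 = add(3, 1) = 4

After the edit, cleaning proceeds:
  v1: a read changed (in7 9->2) — executes, giving 1 — identical to its old value.
  v3: dirty, but its reads are unchanged (in6 unchanged, v1 unchanged); cached 1 stands.
  v9: dirty, but its reads are unchanged (v3 unchanged, v7 unchanged); cached 3 stands.
  v10: dirty, but its reads are unchanged (v8 unchanged, v9 unchanged); cached -9 stands.
  v13: dirty, but its reads are unchanged (v10 unchanged, v7 unchanged); cached 3 stands.
  v15: dirty, but its reads are unchanged (v13 unchanged, v3 unchanged); cached 1 stands.
  v16: dirty, but its reads are unchanged (v13 unchanged, v15 unchanged); cached 4 stands.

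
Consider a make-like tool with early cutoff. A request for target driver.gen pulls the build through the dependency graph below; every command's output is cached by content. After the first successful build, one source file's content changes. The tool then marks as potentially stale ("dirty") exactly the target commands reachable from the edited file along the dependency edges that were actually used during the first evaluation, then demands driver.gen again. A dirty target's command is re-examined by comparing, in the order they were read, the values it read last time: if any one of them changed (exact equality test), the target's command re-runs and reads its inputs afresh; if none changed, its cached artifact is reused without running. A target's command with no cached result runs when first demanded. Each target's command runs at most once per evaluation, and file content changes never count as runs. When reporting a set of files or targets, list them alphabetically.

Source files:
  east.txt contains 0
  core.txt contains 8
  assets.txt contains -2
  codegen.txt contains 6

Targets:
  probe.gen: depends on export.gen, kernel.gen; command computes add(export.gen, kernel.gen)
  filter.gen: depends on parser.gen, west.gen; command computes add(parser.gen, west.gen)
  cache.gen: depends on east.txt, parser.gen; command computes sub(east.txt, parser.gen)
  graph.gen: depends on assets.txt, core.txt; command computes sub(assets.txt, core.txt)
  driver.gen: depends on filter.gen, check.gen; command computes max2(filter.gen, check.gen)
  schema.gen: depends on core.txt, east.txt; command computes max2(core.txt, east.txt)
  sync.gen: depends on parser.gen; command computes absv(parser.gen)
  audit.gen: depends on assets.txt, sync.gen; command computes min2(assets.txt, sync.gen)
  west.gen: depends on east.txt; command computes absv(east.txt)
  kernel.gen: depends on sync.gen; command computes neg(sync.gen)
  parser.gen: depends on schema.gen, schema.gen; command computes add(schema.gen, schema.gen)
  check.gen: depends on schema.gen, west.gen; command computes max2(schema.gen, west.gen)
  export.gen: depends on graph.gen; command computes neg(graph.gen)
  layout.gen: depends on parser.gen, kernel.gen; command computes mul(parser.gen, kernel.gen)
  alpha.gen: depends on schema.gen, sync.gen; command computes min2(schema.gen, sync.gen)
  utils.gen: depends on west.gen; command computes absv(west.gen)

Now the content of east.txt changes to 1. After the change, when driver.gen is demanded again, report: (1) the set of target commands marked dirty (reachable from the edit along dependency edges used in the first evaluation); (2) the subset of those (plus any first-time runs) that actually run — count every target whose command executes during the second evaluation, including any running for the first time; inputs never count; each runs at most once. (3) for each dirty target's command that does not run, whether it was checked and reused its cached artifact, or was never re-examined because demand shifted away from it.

The edit dirties: check.gen, driver.gen, filter.gen, parser.gen, schema.gen, west.gen.
5 target commands run: check.gen, driver.gen, filter.gen, schema.gen, west.gen.
Cache hits after checking: parser.gen.
Note where the cutoff bites: parser.gen is checked, finds nothing changed, and keeps its cache.

First demand of the output computes:
  schema.gen = max2(8, 0) = 8
  parser.gen = add(8, 8) = 16
  west.gen = absv(0) = 0
  check.gen = max2(8, 0) = 8
  filter.gen = add(16, 0) = 16
  driver.gen = max2(16, 8) = 16

After the edit, cleaning proceeds:
  schema.gen: a read changed (east.txt 0->1) — executes, giving 8 — identical to its old value.
  parser.gen: dirty, but its reads are unchanged (schema.gen unchanged, schema.gen unchanged); cached 16 stands.
  west.gen: a read changed (east.txt 0->1) — executes, giving 1.
  check.gen: a read changed (west.gen 0->1) — executes, giving 8 — identical to its old value.
  filter.gen: a read changed (west.gen 0->1) — executes, giving 17.
  driver.gen: a read changed (filter.gen 16->17) — executes, giving 17.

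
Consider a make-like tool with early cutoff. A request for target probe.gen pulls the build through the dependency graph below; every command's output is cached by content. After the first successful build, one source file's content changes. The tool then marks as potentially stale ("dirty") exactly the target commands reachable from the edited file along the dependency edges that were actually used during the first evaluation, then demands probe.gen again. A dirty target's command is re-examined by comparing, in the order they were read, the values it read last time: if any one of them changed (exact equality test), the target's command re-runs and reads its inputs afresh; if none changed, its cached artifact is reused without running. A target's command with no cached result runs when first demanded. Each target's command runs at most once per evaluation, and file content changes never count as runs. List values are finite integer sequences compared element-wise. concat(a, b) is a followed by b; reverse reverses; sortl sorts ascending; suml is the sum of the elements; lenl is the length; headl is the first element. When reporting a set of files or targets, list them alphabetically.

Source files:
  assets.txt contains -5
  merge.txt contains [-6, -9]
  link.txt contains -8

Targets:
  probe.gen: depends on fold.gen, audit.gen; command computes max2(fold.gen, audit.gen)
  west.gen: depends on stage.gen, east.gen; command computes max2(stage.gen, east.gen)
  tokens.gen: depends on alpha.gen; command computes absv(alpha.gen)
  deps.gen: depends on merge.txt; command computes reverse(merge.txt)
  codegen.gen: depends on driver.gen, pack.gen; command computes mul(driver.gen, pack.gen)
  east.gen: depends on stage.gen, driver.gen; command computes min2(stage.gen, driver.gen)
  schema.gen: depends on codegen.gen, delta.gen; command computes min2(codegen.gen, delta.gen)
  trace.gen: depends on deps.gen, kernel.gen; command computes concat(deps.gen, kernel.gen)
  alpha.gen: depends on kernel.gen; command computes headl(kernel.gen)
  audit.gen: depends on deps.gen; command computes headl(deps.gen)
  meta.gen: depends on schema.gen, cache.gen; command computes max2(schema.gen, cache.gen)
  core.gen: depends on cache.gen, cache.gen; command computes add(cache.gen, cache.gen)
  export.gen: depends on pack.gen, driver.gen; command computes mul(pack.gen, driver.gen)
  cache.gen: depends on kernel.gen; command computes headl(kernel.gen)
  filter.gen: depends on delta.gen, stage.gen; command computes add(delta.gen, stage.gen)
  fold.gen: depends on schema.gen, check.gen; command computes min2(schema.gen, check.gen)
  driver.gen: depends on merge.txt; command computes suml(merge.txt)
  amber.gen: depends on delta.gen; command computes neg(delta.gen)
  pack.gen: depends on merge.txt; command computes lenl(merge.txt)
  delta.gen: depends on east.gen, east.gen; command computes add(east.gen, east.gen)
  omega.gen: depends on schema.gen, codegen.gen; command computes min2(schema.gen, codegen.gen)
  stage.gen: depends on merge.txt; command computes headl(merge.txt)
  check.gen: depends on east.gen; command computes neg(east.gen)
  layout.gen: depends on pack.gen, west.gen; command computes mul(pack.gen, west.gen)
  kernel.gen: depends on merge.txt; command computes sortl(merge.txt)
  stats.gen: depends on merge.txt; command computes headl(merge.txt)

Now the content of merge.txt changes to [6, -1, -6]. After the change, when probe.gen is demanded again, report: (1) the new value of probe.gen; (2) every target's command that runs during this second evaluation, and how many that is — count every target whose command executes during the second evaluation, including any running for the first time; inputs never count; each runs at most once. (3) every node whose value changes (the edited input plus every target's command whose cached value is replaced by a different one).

Demanding probe.gen again yields -3.
12 target commands run: audit.gen, check.gen, codegen.gen, delta.gen, deps.gen, driver.gen, east.gen, fold.gen, pack.gen, probe.gen, schema.gen, stage.gen.
The nodes whose values change: audit.gen, check.gen, codegen.gen, delta.gen, deps.gen, driver.gen, east.gen, fold.gen, merge.txt, pack.gen, probe.gen, schema.gen, stage.gen.

First demand of the output computes:
  deps.gen = reverse([-6, -9]) = [-9, -6]
  audit.gen = headl([-9, -6]) = -9
  driver.gen = suml([-6, -9]) = -15
  pack.gen = lenl([-6, -9]) = 2
  codegen.gen = mul(-15, 2) = -30
  stage.gen = headl([-6, -9]) = -6
  east.gen = min2(-6, -15) = -15
  check.gen = neg(-15) = 15
  delta.gen = add(-15, -15) = -30
  schema.gen = min2(-30, -30) = -30
  fold.gen = min2(-30, 15) = -30
  probe.gen = max2(-30, -9) = -9

After the edit, cleaning proceeds:
  deps.gen: a read changed (merge.txt [-6, -9]->[6, -1, -6]) — executes, giving [-6, -1, 6].
  audit.gen: a read changed (deps.gen [-9, -6]->[-6, -1, 6]) — executes, giving -6.
  driver.gen: a read changed (merge.txt [-6, -9]->[6, -1, -6]) — executes, giving -1.
  pack.gen: a read changed (merge.txt [-6, -9]->[6, -1, -6]) — executes, giving 3.
  codegen.gen: a read changed (driver.gen -15->-1; pack.gen 2->3) — executes, giving -3.
  stage.gen: a read changed (merge.txt [-6, -9]->[6, -1, -6]) — executes, giving 6.
  east.gen: a read changed (stage.gen -6->6; driver.gen -15->-1) — executes, giving -1.
  check.gen: a read changed (east.gen -15->-1) — executes, giving 1.
  delta.gen: a read changed (east.gen -15->-1; east.gen -15->-1) — executes, giving -2.
  schema.gen: a read changed (codegen.gen -30->-3; delta.gen -30->-2) — executes, giving -3.
  fold.gen: a read changed (schema.gen -30->-3; check.gen 15->1) — executes, giving -3.
  probe.gen: a read changed (fold.gen -30->-3; audit.gen -9->-6) — executes, giving -3.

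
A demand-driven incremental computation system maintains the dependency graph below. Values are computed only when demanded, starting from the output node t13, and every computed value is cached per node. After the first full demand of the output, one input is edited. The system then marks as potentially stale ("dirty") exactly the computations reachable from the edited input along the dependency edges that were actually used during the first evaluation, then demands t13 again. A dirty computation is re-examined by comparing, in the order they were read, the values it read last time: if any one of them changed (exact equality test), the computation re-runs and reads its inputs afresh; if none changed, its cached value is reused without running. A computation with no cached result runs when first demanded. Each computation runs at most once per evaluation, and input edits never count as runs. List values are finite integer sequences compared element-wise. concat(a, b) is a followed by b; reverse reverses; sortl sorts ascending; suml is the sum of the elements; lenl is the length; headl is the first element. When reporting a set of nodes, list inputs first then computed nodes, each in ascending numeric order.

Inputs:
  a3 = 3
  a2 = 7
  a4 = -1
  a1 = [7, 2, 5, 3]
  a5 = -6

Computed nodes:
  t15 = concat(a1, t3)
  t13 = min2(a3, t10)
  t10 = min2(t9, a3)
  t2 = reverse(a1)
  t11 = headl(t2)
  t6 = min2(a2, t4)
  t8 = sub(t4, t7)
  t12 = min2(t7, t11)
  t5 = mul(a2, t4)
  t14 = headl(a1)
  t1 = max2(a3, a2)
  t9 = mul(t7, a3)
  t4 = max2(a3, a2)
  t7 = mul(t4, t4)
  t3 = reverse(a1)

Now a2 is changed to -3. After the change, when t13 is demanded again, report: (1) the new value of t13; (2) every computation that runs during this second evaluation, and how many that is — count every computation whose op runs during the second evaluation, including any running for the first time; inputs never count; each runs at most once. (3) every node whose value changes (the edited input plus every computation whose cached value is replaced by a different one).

First evaluation (everything demanded from the output):
  t4 = max2(3, 7) = 7
  t7 = mul(7, 7) = 49
  t9 = mul(49, 3) = 147
  t10 = min2(147, 3) = 3
  t13 = min2(3, 3) = 3

Propagation after the edit:
  t4: runs — a2 7->-3; result 3.
  t7: runs — t4 7->3; t4 7->3; result 9.
  t9: runs — t7 49->9; result 27.
  t10: runs — t9 147->27; result 3 (same value as before).
  t13: checked — values it read are unchanged (a3 unchanged, t10 unchanged); reused cached 3 without running.

Key observation: the change is absorbed at t10 — it re-runs but produces the same value, and the output's value is unchanged.

New value of t13: 3.
Computations that run: t4, t7, t9, t10 — 4 in total.
Values that change: a2, t4, t7, t9.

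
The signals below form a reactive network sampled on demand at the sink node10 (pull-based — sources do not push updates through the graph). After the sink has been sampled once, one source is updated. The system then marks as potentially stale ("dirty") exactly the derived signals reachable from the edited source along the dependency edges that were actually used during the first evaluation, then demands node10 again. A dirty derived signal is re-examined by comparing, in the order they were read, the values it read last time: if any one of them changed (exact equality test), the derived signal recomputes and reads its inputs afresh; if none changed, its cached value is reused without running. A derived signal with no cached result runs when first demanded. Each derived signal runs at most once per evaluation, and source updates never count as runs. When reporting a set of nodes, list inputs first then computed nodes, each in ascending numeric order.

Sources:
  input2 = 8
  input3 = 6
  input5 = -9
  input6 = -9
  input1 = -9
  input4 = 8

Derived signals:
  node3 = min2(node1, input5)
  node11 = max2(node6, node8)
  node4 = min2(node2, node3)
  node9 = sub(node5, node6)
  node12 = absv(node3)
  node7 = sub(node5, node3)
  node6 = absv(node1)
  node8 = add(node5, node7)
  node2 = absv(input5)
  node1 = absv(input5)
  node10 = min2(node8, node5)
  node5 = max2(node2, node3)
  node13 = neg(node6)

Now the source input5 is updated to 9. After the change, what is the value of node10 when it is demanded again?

node10 now evaluates to 9.

Initial pass — values computed on the first demand:
  node1 = absv(-9) = 9
  node2 = absv(-9) = 9
  node3 = min2(9, -9) = -9
  node5 = max2(9, -9) = 9
  node7 = sub(9, -9) = 18
  node8 = add(9, 18) = 27
  node10 = min2(27, 9) = 9

Second demand — change propagation:
  node1: re-runs because input5 -9->9; new result 9 (unchanged).
  node2: re-runs because input5 -9->9; new result 9 (unchanged).
  node3: re-runs because input5 -9->9; new result 9.
  node5: re-runs because node3 -9->9; new result 9 (unchanged).
  node7: re-runs because node3 -9->9; new result 0.
  node8: re-runs because node7 18->0; new result 9.
  node10: re-runs because node8 27->9; new result 9 (unchanged).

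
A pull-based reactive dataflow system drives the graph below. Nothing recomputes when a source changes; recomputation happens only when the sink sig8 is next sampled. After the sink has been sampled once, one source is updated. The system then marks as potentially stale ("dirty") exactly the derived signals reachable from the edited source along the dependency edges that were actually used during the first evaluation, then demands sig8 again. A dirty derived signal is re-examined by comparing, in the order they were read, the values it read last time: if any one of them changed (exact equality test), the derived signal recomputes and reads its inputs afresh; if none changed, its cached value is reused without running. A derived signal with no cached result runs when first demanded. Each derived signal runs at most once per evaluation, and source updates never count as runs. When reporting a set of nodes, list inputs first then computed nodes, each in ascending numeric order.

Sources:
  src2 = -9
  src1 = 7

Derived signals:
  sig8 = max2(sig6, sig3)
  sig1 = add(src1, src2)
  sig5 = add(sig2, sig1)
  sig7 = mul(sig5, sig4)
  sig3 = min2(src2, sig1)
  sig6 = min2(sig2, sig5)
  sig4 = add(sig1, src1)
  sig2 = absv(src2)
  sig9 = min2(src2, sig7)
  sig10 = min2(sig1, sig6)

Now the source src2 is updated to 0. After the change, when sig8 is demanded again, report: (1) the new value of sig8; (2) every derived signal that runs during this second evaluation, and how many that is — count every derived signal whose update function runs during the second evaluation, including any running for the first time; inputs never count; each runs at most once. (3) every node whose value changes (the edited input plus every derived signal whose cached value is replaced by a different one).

New value of sig8: 0.
Derived signals that run: sig1, sig2, sig3, sig5, sig6, sig8 — 6 in total.
Values that change: src2, sig1, sig2, sig3, sig6, sig8.

First evaluation (everything demanded from the output):
  sig1 = add(7, -9) = -2
  sig2 = absv(-9) = 9
  sig3 = min2(-9, -2) = -9
  sig5 = add(9, -2) = 7
  sig6 = min2(9, 7) = 7
  sig8 = max2(7, -9) = 7

Propagation after the edit:
  sig1: runs — src2 -9->0; result 7.
  sig2: runs — src2 -9->0; result 0.
  sig3: runs — src2 -9->0; sig1 -2->7; result 0.
  sig5: runs — sig2 9->0; sig1 -2->7; result 7 (same value as before).
  sig6: runs — sig2 9->0; result 0.
  sig8: runs — sig6 7->0; sig3 -9->0; result 0.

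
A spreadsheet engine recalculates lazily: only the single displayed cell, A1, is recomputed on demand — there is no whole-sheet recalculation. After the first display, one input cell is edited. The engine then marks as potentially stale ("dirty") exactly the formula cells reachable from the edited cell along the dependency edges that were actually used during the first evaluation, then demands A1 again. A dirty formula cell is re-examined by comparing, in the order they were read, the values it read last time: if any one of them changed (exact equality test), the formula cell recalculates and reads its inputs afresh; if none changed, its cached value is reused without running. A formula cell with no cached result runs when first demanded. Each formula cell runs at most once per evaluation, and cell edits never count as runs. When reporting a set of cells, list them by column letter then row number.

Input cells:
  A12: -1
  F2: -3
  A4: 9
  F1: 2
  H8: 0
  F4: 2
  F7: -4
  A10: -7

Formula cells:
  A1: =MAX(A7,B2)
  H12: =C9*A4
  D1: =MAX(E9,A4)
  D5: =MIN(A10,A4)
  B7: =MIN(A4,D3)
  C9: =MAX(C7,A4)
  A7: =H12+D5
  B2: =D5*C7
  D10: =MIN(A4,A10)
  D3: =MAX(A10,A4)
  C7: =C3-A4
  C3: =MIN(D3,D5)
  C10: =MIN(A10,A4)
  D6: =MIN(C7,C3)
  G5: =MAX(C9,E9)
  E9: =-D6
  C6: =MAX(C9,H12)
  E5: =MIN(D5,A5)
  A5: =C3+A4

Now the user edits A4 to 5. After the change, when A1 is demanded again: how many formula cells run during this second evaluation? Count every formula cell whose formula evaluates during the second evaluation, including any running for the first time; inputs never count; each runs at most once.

First evaluation (everything demanded from the output):
  D3 = MAX(-7, 9) = 9
  D5 = MIN(-7, 9) = -7
  C3 = MIN(9, -7) = -7
  C7 = -7 - 9 = -16
  B2 = -7 * -16 = 112
  C9 = MAX(-16, 9) = 9
  H12 = 9 * 9 = 81
  A7 = 81 + -7 = 74
  A1 = MAX(74, 112) = 112

Propagation after the edit:
  D3: runs — A4 9->5; result 5.
  D5: runs — A4 9->5; result -7 (same value as before).
  C3: runs — D3 9->5; result -7 (same value as before).
  C7: runs — A4 9->5; result -12.
  B2: runs — C7 -16->-12; result 84.
  C9: runs — C7 -16->-12; A4 9->5; result 5.
  H12: runs — C9 9->5; A4 9->5; result 25.
  A7: runs — H12 81->25; result 18.
  A1: runs — A7 74->18; B2 112->84; result 84.

Formula cells that run: A1, A7, B2, C3, C7, C9, D3, D5, H12 — 9 in total.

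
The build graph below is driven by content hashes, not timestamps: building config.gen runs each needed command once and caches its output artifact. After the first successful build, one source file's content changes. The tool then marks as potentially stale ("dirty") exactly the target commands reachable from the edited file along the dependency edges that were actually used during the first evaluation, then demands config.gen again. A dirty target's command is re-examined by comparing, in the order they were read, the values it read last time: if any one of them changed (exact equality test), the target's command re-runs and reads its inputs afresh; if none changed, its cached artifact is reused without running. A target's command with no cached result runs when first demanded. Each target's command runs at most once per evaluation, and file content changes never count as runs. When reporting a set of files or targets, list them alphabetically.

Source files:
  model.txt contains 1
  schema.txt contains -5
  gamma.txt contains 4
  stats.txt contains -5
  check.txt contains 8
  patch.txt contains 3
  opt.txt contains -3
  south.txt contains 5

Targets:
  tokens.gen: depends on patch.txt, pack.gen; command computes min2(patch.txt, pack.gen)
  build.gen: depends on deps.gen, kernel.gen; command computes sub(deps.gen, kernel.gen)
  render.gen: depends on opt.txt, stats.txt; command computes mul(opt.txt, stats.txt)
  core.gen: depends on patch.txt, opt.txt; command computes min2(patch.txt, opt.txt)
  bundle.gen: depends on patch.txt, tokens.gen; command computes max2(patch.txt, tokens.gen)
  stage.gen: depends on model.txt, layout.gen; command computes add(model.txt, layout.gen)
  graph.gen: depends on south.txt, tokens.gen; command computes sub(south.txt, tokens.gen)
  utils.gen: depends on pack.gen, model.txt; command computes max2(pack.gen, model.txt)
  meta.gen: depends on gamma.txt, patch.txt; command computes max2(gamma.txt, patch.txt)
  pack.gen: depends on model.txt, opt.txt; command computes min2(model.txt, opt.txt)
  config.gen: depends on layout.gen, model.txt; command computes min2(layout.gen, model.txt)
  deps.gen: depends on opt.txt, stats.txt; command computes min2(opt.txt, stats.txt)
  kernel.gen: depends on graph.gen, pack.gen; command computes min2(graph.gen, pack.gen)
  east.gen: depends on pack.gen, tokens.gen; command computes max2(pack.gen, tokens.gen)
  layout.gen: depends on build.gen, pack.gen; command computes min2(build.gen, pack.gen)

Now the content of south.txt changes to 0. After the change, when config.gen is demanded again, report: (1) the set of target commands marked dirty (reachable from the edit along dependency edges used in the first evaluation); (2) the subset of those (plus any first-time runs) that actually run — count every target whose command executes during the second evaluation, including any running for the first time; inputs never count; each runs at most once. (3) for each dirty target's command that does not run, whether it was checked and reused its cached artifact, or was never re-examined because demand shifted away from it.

Dirty set: build.gen, config.gen, graph.gen, kernel.gen, layout.gen.
Run set: graph.gen, kernel.gen (2 run).
Re-examined without running (cache reused): build.gen, config.gen, layout.gen.
The important point: kernel.gen recomputes to an identical value, and the output ends up unchanged.

Initial pass — values computed on the first demand:
  deps.gen = min2(-3, -5) = -5
  pack.gen = min2(1, -3) = -3
  tokens.gen = min2(3, -3) = -3
  graph.gen = sub(5, -3) = 8
  kernel.gen = min2(8, -3) = -3
  build.gen = sub(-5, -3) = -2
  layout.gen = min2(-2, -3) = -3
  config.gen = min2(-3, 1) = -3

Second demand — change propagation:
  graph.gen: re-runs because south.txt 5->0; new result 3.
  kernel.gen: re-runs because graph.gen 8->3; new result -3 (unchanged).
  build.gen: re-examined; everything it read last time is the same (deps.gen unchanged, kernel.gen unchanged) — cache -2 kept, no run.
  layout.gen: re-examined; everything it read last time is the same (build.gen unchanged, pack.gen unchanged) — cache -3 kept, no run.
  config.gen: re-examined; everything it read last time is the same (layout.gen unchanged, model.txt unchanged) — cache -3 kept, no run.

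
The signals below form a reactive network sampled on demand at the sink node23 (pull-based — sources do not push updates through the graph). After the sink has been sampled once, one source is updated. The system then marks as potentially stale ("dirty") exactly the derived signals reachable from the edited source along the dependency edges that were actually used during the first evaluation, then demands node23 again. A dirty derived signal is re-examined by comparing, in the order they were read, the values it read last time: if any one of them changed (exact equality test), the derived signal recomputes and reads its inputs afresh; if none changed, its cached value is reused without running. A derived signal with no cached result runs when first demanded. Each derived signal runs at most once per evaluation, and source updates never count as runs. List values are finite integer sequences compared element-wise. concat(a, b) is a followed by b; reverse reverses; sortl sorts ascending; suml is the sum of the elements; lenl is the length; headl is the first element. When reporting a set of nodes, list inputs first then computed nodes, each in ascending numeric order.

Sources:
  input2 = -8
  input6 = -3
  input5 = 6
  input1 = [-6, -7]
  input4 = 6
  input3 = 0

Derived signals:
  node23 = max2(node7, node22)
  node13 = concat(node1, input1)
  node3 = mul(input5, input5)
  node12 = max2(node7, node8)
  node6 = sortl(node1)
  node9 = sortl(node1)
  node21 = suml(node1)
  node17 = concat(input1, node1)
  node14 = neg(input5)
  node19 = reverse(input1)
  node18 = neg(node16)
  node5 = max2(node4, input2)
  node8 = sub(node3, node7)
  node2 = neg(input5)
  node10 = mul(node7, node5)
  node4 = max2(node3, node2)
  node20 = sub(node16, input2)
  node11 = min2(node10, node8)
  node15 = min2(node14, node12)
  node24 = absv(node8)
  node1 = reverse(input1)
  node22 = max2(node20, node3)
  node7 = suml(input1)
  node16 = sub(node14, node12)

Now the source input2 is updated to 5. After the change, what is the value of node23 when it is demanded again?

Initial pass — values computed on the first demand:
  node3 = mul(6, 6) = 36
  node7 = suml([-6, -7]) = -13
  node8 = sub(36, -13) = 49
  node12 = max2(-13, 49) = 49
  node14 = neg(6) = -6
  node16 = sub(-6, 49) = -55
  node20 = sub(-55, -8) = -47
  node22 = max2(-47, 36) = 36
  node23 = max2(-13, 36) = 36

Second demand — change propagation:
  node20: re-runs because input2 -8->5; new result -60.
  node22: re-runs because node20 -47->-60; new result 36 (unchanged).
  node23: re-examined; everything it read last time is the same (node7 unchanged, node22 unchanged) — cache 36 kept, no run.

The important point: node22 recomputes to an identical value, and the output ends up unchanged.

node23 now evaluates to 36.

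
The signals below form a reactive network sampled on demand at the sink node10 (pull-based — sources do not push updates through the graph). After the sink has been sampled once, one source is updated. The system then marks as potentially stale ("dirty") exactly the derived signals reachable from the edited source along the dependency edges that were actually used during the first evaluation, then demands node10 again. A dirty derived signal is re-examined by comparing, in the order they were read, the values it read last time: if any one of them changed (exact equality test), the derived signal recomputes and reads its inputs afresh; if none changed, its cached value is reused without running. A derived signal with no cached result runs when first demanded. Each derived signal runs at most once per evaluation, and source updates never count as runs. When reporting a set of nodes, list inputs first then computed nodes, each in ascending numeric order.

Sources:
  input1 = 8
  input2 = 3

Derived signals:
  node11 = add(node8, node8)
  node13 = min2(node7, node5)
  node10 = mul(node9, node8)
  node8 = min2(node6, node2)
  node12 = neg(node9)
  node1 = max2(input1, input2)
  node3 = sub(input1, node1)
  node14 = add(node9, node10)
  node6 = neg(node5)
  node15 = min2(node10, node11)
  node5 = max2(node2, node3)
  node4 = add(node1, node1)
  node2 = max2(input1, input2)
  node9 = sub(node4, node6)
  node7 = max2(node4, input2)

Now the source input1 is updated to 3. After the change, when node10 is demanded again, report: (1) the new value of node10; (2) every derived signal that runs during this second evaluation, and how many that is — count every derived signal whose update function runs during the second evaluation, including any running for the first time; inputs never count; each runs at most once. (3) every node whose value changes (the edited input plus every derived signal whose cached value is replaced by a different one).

Initial pass — values computed on the first demand:
  node1 = max2(8, 3) = 8
  node2 = max2(8, 3) = 8
  node3 = sub(8, 8) = 0
  node4 = add(8, 8) = 16
  node5 = max2(8, 0) = 8
  node6 = neg(8) = -8
  node8 = min2(-8, 8) = -8
  node9 = sub(16, -8) = 24
  node10 = mul(24, -8) = -192

Second demand — change propagation:
  node1: re-runs because input1 8->3; new result 3.
  node2: re-runs because input1 8->3; new result 3.
  node3: re-runs because input1 8->3; node1 8->3; new result 0 (unchanged).
  node4: re-runs because node1 8->3; node1 8->3; new result 6.
  node5: re-runs because node2 8->3; new result 3.
  node6: re-runs because node5 8->3; new result -3.
  node8: re-runs because node6 -8->-3; node2 8->3; new result -3.
  node9: re-runs because node4 16->6; node6 -8->-3; new result 9.
  node10: re-runs because node9 24->9; node8 -8->-3; new result -27.

node10 now evaluates to -27.
Run set: node1, node2, node3, node4, node5, node6, node8, node9, node10 (9 run).
Changed values: input1, node1, node2, node4, node5, node6, node8, node9, node10.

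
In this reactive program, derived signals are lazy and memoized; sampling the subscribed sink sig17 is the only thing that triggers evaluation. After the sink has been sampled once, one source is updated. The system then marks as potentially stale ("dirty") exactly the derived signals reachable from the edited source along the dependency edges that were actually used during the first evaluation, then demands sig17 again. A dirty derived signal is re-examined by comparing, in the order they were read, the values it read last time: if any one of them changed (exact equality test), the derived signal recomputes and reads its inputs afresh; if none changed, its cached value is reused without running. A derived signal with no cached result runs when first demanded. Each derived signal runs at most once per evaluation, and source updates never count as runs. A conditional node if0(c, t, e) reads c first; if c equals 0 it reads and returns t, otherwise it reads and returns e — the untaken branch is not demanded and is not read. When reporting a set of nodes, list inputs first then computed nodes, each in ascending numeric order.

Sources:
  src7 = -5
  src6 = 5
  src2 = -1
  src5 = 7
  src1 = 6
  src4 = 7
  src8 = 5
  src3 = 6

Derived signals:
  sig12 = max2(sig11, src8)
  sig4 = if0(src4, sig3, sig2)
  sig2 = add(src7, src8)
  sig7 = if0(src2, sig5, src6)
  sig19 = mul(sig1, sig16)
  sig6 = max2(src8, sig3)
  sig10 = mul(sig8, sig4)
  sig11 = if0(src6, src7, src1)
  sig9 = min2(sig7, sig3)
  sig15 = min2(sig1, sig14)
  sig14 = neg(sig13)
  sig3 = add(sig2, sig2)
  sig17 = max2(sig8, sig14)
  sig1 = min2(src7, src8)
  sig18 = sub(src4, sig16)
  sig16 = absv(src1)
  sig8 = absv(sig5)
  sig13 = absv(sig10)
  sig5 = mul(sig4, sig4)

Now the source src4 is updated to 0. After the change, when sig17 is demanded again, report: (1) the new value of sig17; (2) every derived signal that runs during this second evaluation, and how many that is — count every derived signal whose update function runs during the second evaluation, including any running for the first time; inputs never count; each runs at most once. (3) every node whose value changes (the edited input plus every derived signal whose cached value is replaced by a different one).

Demanding sig17 again yields 0.
2 derived signals run: sig3, sig4.
The nodes whose values change: src4.
Note the branch switch — sig3 had no cache and runs now for the first time.

First demand of the output computes:
  sig2 = add(-5, 5) = 0
  sig4 = if0(src4=7 -> else branch sig2) = 0
  sig5 = mul(0, 0) = 0
  sig8 = absv(0) = 0
  sig10 = mul(0, 0) = 0
  sig13 = absv(0) = 0
  sig14 = neg(0) = 0
  sig17 = max2(0, 0) = 0

After the edit, cleaning proceeds:
  sig3: had never run; runs now, result 0.
  sig4: a read changed (src4 7->0) — executes, giving 0 — identical to its old value.
  sig5: dirty, but its reads are unchanged (sig4 unchanged, sig4 unchanged); cached 0 stands.
  sig8: dirty, but its reads are unchanged (sig5 unchanged); cached 0 stands.
  sig10: dirty, but its reads are unchanged (sig8 unchanged, sig4 unchanged); cached 0 stands.
  sig13: dirty, but its reads are unchanged (sig10 unchanged); cached 0 stands.
  sig14: dirty, but its reads are unchanged (sig13 unchanged); cached 0 stands.
  sig17: dirty, but its reads are unchanged (sig8 unchanged, sig14 unchanged); cached 0 stands.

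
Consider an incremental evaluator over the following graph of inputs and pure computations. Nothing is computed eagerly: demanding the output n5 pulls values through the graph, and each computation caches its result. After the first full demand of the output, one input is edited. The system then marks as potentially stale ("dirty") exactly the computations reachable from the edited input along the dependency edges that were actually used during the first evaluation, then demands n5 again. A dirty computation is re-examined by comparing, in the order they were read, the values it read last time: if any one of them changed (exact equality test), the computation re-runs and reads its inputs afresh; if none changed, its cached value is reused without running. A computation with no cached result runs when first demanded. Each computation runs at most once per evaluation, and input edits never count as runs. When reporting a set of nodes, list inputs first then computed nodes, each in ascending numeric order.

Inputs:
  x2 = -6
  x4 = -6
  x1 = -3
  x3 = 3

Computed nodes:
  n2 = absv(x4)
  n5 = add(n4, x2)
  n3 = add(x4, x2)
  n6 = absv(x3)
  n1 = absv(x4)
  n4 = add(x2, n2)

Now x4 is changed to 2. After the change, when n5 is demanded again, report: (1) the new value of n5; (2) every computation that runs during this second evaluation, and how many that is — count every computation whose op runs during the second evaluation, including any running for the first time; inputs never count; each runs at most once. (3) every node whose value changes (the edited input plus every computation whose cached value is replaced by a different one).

Initial pass — values computed on the first demand:
  n2 = absv(-6) = 6
  n4 = add(-6, 6) = 0
  n5 = add(0, -6) = -6

Second demand — change propagation:
  n2: re-runs because x4 -6->2; new result 2.
  n4: re-runs because n2 6->2; new result -4.
  n5: re-runs because n4 0->-4; new result -10.

n5 now evaluates to -10.
Run set: n2, n4, n5 (3 run).
Changed values: x4, n2, n4, n5.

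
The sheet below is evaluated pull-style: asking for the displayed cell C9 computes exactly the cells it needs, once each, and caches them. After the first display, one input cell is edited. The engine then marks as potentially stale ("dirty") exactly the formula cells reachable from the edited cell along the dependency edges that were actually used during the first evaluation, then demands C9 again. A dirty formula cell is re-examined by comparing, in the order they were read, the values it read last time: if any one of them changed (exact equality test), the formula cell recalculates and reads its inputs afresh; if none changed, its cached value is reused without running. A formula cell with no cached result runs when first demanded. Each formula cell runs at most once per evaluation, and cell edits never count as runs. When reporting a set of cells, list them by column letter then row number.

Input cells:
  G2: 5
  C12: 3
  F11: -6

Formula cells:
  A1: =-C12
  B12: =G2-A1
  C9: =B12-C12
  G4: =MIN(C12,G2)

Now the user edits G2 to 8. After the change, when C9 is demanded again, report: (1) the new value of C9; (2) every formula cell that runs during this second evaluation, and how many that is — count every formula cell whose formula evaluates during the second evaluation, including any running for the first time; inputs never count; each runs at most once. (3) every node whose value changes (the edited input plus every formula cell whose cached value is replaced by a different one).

Demanding C9 again yields 8.
2 formula cells run: B12, C9.
The nodes whose values change: B12, C9, G2.

First demand of the output computes:
  A1 = -(3) = -3
  B12 = 5 - -3 = 8
  C9 = 8 - 3 = 5

After the edit, cleaning proceeds:
  B12: a read changed (G2 5->8) — executes, giving 11.
  C9: a read changed (B12 8->11) — executes, giving 8.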